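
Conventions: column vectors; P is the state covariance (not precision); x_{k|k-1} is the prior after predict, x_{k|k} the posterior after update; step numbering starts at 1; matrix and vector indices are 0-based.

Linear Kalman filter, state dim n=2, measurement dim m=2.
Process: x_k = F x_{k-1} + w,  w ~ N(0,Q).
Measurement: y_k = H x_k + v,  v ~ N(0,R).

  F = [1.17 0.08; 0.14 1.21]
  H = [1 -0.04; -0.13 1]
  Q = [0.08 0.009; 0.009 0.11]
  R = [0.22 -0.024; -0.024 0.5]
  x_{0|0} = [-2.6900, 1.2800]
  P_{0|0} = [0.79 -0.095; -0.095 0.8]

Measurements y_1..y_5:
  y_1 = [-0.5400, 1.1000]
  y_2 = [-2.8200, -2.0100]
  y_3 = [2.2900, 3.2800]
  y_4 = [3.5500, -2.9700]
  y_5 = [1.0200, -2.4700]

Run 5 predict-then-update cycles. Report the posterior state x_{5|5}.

x_post = [1.4444, -1.1341]

step 1: x^-=[-3.0449, 1.1722]  P^-=[1.1488 0.0803; 0.0803 1.2646]  S=[1.3644 -0.1432; -0.1432 1.7631]  K=[0.8427 0.0293; 0.0973 0.7192]  nu=[2.5518, -0.4680]  x^+=[-0.9082, 1.0838]  P^+=[0.1854 0.0185; 0.0185 0.3597]
step 2: x^-=[-0.9759, 1.1842]  P^-=[0.3396 0.1006; 0.1006 0.6465]  S=[0.5526 0.0071; 0.0071 1.1261]  K=[0.6067 0.0463; 0.1280 0.5617]  nu=[-1.7967, -3.3211]  x^+=[-2.2198, -0.9113]  P^+=[0.1334 0.0259; 0.0259 0.2811]
step 3: x^-=[-2.6700, -1.4134]  P^-=[0.2693 0.0951; 0.0951 0.5330]  S=[0.4825 0.0152; 0.0152 1.0129]  K=[0.5486 0.0511; 0.1367 0.5120]  nu=[4.9035, 4.3463]  x^+=[0.2417, 1.4821]  P^+=[0.1206 0.0280; 0.0280 0.2564]
step 4: x^-=[0.4013, 1.8272]  P^-=[0.2519 0.0936; 0.0936 0.4972]  S=[0.4653 0.0174; 0.0174 0.9771]  K=[0.5315 0.0528; 0.1399 0.4939]  nu=[3.2218, -4.7450]  x^+=[1.8633, -0.0657]  P^+=[0.1168 0.0288; 0.0288 0.2473]
step 5: x^-=[2.1748, 0.1813]  P^-=[0.2469 0.0932; 0.0932 0.4842]  S=[0.4602 0.0182; 0.0182 0.9641]  K=[0.5263 0.0534; 0.1411 0.4870]  nu=[-1.1476, -2.3686]  x^+=[1.4444, -1.1341]  P^+=[0.1157 0.0291; 0.0291 0.2439]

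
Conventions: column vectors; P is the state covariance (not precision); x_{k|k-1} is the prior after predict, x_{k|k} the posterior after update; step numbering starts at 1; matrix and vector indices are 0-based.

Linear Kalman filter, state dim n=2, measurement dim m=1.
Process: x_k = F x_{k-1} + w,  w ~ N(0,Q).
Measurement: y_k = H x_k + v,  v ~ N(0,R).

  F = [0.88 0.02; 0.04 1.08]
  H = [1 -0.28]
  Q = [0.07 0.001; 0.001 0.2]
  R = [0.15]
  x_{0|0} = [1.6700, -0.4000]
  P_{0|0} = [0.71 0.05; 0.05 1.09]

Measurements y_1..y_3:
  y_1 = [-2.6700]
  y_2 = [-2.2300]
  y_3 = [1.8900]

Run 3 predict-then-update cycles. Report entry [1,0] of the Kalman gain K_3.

K[1,0] = -0.6398

step 1: x^-=[1.4616, -0.3652]  P^-=[0.6220 0.0971; 0.0971 1.4768]  S=[0.8334]  K=[0.7137; -0.3797]  nu=[-4.2339]  x^+=[-1.5602, 1.2422]  P^+=[0.1975 0.3229; 0.3229 1.3567]
step 2: x^-=[-1.3481, 1.2792]  P^-=[0.2348 0.3444; 0.3444 1.8107]  S=[0.3339]  K=[0.4145; -0.4868]  nu=[-0.5237]  x^+=[-1.5652, 1.5341]  P^+=[0.1775 0.4118; 0.4118 1.7315]
step 3: x^-=[-1.3467, 1.5943]  P^-=[0.2226 0.4364; 0.4364 2.2555]  S=[0.3051]  K=[0.3292; -0.6398]  nu=[3.6831]  x^+=[-0.1341, -0.7620]  P^+=[0.1896 0.5006; 0.5006 2.1306]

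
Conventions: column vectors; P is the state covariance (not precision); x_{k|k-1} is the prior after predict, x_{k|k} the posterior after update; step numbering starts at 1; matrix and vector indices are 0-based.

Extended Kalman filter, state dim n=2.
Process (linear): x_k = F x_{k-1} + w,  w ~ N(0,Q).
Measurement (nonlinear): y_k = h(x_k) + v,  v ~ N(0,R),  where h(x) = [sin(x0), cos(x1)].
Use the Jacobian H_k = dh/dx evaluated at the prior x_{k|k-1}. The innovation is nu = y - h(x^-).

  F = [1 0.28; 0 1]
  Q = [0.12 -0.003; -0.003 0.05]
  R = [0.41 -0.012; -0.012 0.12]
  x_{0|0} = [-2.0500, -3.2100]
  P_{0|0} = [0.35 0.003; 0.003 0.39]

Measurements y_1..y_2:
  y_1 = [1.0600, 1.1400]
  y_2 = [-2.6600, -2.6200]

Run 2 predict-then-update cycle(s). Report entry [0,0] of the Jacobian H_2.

step 1: x^-=[-2.9488, -3.2100]  P^-=[0.5023 0.1092; 0.1092 0.4400]  H_jac=[-0.9815 0.0000; 0.0000 -0.0684]  S=[0.8938 -0.0047; -0.0047 0.1221]  K=[-0.5519 -0.0823; -0.1212 -0.2511]  nu=[1.2516, 2.1377]  x^+=[-3.8155, -3.8984]  P^+=[0.2296 0.0476; 0.0476 0.4195]
step 2: x^-=[-4.9071, -3.8984]  P^-=[0.4091 0.1620; 0.1620 0.4695]  H_jac=[0.1935 0.0000; 0.0000 -0.6866]  S=[0.4253 -0.0335; -0.0335 0.3413]  K=[0.1616 -0.3101; -0.0007 -0.9445]  nu=[-3.6411, -1.8930]  x^+=[-4.9087, -2.1079]  P^+=[0.3618 0.0570; 0.0570 0.1651]

H_jac[0,0] = 0.1935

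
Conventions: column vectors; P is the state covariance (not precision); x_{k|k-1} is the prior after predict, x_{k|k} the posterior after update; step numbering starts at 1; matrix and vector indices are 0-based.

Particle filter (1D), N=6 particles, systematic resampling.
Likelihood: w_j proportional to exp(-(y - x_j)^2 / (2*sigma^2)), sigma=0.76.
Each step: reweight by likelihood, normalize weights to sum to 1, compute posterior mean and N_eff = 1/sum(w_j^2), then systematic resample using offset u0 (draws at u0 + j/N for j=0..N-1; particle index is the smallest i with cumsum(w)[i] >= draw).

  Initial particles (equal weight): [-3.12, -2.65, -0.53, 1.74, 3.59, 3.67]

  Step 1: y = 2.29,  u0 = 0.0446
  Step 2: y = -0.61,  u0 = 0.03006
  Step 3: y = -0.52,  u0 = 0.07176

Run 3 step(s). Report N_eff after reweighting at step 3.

N_eff = 6.0000

step 1: w=[0.0000, 0.0000, 0.0009, 0.6443, 0.1938, 0.1610]  mean=2.4074  Neff=2.0894  idx=[3, 3, 3, 3, 4, 5]
step 2: w=[0.2500, 0.2500, 0.2500, 0.2500, 0.0000, 0.0000]  mean=1.7400  Neff=4.0001  idx=[0, 0, 1, 2, 2, 3]
step 3: w=[0.1667, 0.1667, 0.1667, 0.1667, 0.1667, 0.1667]  mean=1.7400  Neff=6.0000  idx=[0, 1, 2, 3, 4, 5]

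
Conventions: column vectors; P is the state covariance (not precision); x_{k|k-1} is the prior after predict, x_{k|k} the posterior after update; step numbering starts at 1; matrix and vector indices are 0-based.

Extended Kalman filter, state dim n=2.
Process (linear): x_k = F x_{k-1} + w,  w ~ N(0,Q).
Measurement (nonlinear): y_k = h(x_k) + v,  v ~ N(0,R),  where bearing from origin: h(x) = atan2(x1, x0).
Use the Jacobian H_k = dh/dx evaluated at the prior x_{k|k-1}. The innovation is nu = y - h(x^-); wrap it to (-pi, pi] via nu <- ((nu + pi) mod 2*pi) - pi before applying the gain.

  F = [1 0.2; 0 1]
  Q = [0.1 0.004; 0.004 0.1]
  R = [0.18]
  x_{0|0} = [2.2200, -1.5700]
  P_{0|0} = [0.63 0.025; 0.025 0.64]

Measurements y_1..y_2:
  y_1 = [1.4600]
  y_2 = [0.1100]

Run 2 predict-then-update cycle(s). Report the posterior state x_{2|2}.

x_post = [3.5605, 0.2473]

step 1: x^-=[1.9060, -1.5700]  P^-=[0.7656 0.1570; 0.1570 0.7400]  H_jac=[0.2575 0.3126]  S=[0.3283]  K=[0.7499; 0.8276]  nu=[2.1490]  x^+=[3.5175, 0.2086]  P^+=[0.5810 -0.0468; -0.0468 0.5151]
step 2: x^-=[3.5592, 0.2086]  P^-=[0.6829 0.0603; 0.0603 0.6151]  H_jac=[-0.0164 0.2800]  S=[0.2279]  K=[0.0249; 0.7515]  nu=[0.0515]  x^+=[3.5605, 0.2473]  P^+=[0.6828 0.0560; 0.0560 0.4864]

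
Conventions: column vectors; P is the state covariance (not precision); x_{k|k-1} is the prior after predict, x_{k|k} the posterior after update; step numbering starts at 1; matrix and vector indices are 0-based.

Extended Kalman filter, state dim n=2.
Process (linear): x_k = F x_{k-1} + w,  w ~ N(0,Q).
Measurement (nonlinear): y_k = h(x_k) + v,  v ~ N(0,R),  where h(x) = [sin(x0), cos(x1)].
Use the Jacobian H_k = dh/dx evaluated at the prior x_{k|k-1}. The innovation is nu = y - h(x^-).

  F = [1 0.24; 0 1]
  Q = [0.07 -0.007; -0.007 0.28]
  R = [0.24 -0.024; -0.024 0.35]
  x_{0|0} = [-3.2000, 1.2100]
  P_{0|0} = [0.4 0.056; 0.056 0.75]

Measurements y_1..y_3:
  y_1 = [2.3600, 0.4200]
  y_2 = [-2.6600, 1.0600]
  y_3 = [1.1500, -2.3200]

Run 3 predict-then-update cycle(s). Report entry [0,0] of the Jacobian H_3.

step 1: x^-=[-2.9096, 1.2100]  P^-=[0.5401 0.2290; 0.2290 1.0300]  H_jac=[-0.9732 0.0000; 0.0000 -0.9356]  S=[0.7515 0.1845; 0.1845 1.2516]  K=[-0.6820 -0.0706; -0.1116 -0.7535]  nu=[2.5899, 0.0670]  x^+=[-4.6808, 0.8706]  P^+=[0.1665 0.0089; 0.0089 0.2790]
step 2: x^-=[-4.4718, 0.8706]  P^-=[0.2568 0.0689; 0.0689 0.5590]  H_jac=[-0.2383 0.0000; 0.0000 -0.7647]  S=[0.2546 -0.0114; -0.0114 0.6769]  K=[-0.2440 -0.0820; -0.0929 -0.6331]  nu=[-3.6312, 0.4157]  x^+=[-3.6198, 0.9450]  P^+=[0.2376 0.0298; 0.0298 0.2868]
step 3: x^-=[-3.3930, 0.9450]  P^-=[0.3384 0.0917; 0.0917 0.5668]  H_jac=[-0.9686 0.0000; 0.0000 -0.8105]  S=[0.5575 0.0480; 0.0480 0.7223]  K=[-0.5824 -0.0642; -0.1052 -0.6290]  nu=[0.9012, -2.9058]  x^+=[-3.7314, 2.6780]  P^+=[0.1427 0.0105; 0.0105 0.2685]

H_jac[0,0] = -0.9686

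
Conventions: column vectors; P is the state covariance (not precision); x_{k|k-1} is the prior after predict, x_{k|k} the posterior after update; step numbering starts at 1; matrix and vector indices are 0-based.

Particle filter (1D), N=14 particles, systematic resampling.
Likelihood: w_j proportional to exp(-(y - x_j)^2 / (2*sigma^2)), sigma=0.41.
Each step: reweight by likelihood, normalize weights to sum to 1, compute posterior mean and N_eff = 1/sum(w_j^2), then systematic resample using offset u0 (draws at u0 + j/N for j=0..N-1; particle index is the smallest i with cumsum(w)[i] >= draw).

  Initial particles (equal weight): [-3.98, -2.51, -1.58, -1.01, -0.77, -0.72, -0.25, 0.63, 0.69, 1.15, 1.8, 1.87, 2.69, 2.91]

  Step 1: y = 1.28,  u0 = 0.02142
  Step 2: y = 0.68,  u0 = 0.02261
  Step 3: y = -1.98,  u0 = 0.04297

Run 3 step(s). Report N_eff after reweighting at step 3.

step 1: w=[0.0000, 0.0000, 0.0000, 0.0000, 0.0000, 0.0000, 0.0004, 0.1187, 0.1481, 0.3967, 0.1866, 0.1481, 0.0011, 0.0002]  mean=1.2495  Neff=3.9970  idx=[7, 7, 8, 8, 9, 9, 9, 9, 9, 10, 10, 10, 11, 11]
step 2: w=[0.1486, 0.1486, 0.1497, 0.1497, 0.0776, 0.0776, 0.0776, 0.0776, 0.0776, 0.0036, 0.0036, 0.0036, 0.0022, 0.0022]  mean=0.8679  Neff=8.3905  idx=[0, 0, 1, 1, 2, 2, 3, 3, 3, 4, 5, 6, 7, 8]
step 3: w=[0.1681, 0.1681, 0.1681, 0.1681, 0.0655, 0.0655, 0.0655, 0.0655, 0.0655, 0.0000, 0.0000, 0.0000, 0.0000, 0.0000]  mean=0.6497  Neff=7.4367  idx=[0, 0, 1, 1, 1, 2, 2, 3, 3, 4, 5, 6, 7, 8]

N_eff = 7.4367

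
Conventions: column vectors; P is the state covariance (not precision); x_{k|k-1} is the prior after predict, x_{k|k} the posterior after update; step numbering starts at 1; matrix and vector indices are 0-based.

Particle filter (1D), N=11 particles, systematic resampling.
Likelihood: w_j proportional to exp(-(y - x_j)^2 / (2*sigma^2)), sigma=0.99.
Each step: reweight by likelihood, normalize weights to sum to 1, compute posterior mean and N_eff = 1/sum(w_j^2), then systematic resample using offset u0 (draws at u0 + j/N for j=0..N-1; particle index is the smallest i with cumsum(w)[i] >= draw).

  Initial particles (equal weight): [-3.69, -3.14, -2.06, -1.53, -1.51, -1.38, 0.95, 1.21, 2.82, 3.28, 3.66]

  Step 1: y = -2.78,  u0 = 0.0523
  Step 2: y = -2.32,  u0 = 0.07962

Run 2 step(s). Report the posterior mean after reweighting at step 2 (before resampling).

post_mean = -2.3151

step 1: w=[0.1812, 0.2587, 0.2122, 0.1246, 0.1214, 0.1017, 0.0002, 0.0001, 0.0000, 0.0000, 0.0000]  mean=-2.4318  Neff=5.3948  idx=[0, 0, 1, 1, 1, 2, 2, 3, 4, 4, 5]
step 2: w=[0.0503, 0.0503, 0.0931, 0.0931, 0.0931, 0.1267, 0.1267, 0.0954, 0.0939, 0.0939, 0.0836]  mean=-2.3151  Neff=10.3232  idx=[1, 2, 3, 4, 5, 6, 6, 7, 8, 9, 10]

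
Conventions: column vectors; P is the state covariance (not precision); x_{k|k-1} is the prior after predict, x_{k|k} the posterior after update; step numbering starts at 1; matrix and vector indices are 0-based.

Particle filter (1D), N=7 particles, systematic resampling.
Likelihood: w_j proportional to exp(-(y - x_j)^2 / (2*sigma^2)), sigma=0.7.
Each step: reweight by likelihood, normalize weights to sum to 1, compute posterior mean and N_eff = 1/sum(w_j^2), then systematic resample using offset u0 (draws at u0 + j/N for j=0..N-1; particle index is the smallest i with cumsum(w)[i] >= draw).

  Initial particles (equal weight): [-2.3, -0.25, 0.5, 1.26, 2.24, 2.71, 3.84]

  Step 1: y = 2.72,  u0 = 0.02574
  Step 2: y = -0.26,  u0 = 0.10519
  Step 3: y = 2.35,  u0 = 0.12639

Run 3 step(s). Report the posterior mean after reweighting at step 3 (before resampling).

post_mean = 1.6091

step 1: w=[0.0000, 0.0001, 0.0030, 0.0519, 0.3612, 0.4568, 0.1270]  mean=2.6018  Neff=2.7933  idx=[3, 4, 4, 5, 5, 5, 6]
step 2: w=[0.9617, 0.0173, 0.0173, 0.0013, 0.0013, 0.0013, 0.0000]  mean=1.2993  Neff=1.0805  idx=[0, 0, 0, 0, 0, 0, 1]
step 3: w=[0.1073, 0.1073, 0.1073, 0.1073, 0.1073, 0.1073, 0.3562]  mean=1.6091  Neff=5.1027  idx=[1, 2, 3, 5, 6, 6, 6]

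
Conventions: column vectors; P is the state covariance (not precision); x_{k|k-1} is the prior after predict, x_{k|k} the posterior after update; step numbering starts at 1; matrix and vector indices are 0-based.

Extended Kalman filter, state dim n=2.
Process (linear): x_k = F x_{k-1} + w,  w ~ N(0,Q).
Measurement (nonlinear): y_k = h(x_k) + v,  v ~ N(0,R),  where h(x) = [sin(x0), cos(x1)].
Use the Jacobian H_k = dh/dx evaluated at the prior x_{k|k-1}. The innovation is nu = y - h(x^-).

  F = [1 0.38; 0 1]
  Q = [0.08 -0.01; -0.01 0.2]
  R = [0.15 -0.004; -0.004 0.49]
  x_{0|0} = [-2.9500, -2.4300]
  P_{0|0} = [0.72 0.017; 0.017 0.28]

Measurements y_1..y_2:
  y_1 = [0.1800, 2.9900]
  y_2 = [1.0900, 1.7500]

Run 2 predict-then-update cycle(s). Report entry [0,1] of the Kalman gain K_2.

K[0,1] = 0.0402

step 1: x^-=[-3.8734, -2.4300]  P^-=[0.8534 0.1134; 0.1134 0.4800]  H_jac=[-0.7440 0.0000; 0.0000 0.6530]  S=[0.6223 -0.0591; -0.0591 0.6947]  K=[-1.0183 0.0200; -0.0935 0.4433]  nu=[-0.4882, 3.7473]  x^+=[-3.3014, -0.7233]  P^+=[0.2054 0.0212; 0.0212 0.3332]
step 2: x^-=[-3.5763, -0.7233]  P^-=[0.3497 0.1378; 0.1378 0.5332]  H_jac=[-0.9070 0.0000; 0.0000 0.6619]  S=[0.4377 -0.0867; -0.0867 0.7236]  K=[-0.7167 0.0402; -0.1936 0.4645]  nu=[0.6689, 1.0004]  x^+=[-4.0155, -0.3881]  P^+=[0.1187 0.0341; 0.0341 0.3450]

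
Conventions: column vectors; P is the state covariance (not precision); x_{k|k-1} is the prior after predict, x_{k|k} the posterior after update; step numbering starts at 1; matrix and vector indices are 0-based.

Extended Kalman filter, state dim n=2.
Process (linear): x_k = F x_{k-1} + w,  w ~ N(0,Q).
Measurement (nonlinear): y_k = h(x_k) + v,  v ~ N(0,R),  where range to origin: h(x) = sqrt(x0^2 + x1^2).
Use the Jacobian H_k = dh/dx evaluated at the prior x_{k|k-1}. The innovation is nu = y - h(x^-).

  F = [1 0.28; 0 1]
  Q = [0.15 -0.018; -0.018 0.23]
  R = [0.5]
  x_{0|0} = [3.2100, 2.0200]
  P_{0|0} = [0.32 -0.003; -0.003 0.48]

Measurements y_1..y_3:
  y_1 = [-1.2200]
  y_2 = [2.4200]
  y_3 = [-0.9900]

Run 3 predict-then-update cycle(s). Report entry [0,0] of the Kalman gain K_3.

step 1: x^-=[3.7756, 2.0200]  P^-=[0.5060 0.1134; 0.1134 0.7100]  H_jac=[0.8817 0.4717]  S=[1.1457]  K=[0.4361; 0.3796]  nu=[-5.5020]  x^+=[1.3763, -0.0686]  P^+=[0.2881 -0.0763; -0.0763 0.5449]
step 2: x^-=[1.3571, -0.0686]  P^-=[0.4381 0.0583; 0.0583 0.7749]  H_jac=[0.9987 -0.0505]  S=[0.9331]  K=[0.4658; 0.0205]  nu=[1.0612]  x^+=[1.8513, -0.0469]  P^+=[0.2357 0.0494; 0.0494 0.7745]
step 3: x^-=[1.8382, -0.0469]  P^-=[0.4741 0.2483; 0.2483 1.0045]  H_jac=[0.9997 -0.0255]  S=[0.9617]  K=[0.4862; 0.2314]  nu=[-2.8288]  x^+=[0.4629, -0.7016]  P^+=[0.2467 0.1401; 0.1401 0.9530]

K[0,0] = 0.4862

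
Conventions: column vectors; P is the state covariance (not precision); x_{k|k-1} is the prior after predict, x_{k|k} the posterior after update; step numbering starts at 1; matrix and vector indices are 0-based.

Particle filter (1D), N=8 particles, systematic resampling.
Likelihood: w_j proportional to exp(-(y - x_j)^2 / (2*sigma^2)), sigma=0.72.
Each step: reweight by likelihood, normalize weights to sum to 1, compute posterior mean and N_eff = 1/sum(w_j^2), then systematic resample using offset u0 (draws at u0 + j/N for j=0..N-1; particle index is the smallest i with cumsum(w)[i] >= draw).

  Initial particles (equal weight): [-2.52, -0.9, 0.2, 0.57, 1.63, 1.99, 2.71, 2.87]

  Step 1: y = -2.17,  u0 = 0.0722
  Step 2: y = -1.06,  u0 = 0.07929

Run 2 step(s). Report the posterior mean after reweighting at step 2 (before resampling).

post_mean = -1.3575

step 1: w=[0.8043, 0.1910, 0.0040, 0.0006, 0.0000, 0.0000, 0.0000, 0.0000]  mean=-2.1976  Neff=1.4633  idx=[0, 0, 0, 0, 0, 0, 1, 1]
step 2: w=[0.0471, 0.0471, 0.0471, 0.0471, 0.0471, 0.0471, 0.3588, 0.3588]  mean=-1.3575  Neff=3.6931  idx=[1, 4, 6, 6, 6, 7, 7, 7]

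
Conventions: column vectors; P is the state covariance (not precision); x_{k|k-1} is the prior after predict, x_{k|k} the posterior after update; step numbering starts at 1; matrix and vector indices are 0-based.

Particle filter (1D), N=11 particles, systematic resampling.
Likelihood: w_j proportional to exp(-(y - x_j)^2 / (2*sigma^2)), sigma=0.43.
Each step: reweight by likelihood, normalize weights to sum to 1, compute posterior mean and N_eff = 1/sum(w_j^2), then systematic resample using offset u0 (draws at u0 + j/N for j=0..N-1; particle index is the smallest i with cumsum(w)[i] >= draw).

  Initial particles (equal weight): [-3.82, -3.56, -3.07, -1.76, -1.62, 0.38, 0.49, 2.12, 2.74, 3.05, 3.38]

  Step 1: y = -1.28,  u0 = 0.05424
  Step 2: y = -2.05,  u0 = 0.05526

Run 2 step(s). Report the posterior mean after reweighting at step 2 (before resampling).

step 1: w=[0.0000, 0.0000, 0.0001, 0.4227, 0.5766, 0.0005, 0.0002, 0.0000, 0.0000, 0.0000, 0.0000]  mean=-1.6781  Neff=1.9566  idx=[3, 3, 3, 3, 3, 4, 4, 4, 4, 4, 4]
step 2: w=[0.1045, 0.1045, 0.1045, 0.1045, 0.1045, 0.0796, 0.0796, 0.0796, 0.0796, 0.0796, 0.0796]  mean=-1.6932  Neff=10.7986  idx=[0, 1, 2, 3, 4, 4, 5, 7, 8, 9, 10]

post_mean = -1.6932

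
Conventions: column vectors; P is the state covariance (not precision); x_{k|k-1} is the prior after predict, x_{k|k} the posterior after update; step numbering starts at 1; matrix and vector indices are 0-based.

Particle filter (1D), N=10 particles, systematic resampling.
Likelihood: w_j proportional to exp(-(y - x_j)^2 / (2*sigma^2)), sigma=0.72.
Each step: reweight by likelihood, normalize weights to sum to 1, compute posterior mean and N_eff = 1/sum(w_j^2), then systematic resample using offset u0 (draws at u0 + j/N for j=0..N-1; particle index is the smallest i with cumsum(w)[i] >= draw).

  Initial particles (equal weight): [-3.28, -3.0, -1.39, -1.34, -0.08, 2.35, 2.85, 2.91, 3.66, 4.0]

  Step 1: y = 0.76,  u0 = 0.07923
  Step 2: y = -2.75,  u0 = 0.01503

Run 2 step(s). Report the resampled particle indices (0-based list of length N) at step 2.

resampled_idx = [0, 0, 1, 2, 3, 4, 4, 5, 6, 7]

step 1: w=[0.0000, 0.0000, 0.0179, 0.0220, 0.7836, 0.1351, 0.0229, 0.0179, 0.0005, 0.0001]  mean=0.3198  Neff=1.5774  idx=[4, 4, 4, 4, 4, 4, 4, 4, 5, 6]
step 2: w=[0.1250, 0.1250, 0.1250, 0.1250, 0.1250, 0.1250, 0.1250, 0.1250, 0.0000, 0.0000]  mean=-0.0800  Neff=8.0000  idx=[0, 0, 1, 2, 3, 4, 4, 5, 6, 7]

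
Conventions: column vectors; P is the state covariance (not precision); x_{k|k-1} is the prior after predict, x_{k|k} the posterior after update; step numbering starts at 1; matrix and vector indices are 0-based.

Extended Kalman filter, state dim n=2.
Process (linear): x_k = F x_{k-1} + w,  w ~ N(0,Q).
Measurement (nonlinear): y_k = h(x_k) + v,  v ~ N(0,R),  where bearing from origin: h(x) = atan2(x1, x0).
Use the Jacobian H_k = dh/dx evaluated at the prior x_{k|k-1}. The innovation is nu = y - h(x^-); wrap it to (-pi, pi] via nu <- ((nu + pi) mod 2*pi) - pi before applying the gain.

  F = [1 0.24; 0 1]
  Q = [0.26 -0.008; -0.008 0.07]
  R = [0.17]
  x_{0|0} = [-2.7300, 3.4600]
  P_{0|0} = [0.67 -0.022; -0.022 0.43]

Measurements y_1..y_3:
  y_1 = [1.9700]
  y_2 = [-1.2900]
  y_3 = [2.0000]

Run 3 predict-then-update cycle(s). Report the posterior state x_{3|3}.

x_post = [2.8771, 4.6200]

step 1: x^-=[-1.8996, 3.4600]  P^-=[0.9442 0.0732; 0.0732 0.5000]  H_jac=[-0.2221 -0.1219]  S=[0.2280]  K=[-0.9590; -0.3387]  nu=[-0.1029]  x^+=[-1.8009, 3.4949]  P^+=[0.7346 -0.0009; -0.0009 0.4738]
step 2: x^-=[-0.9622, 3.4949]  P^-=[1.0214 0.1049; 0.1049 0.5438]  H_jac=[-0.2660 -0.0732]  S=[0.2493]  K=[-1.1207; -0.2717]  nu=[-3.1295]  x^+=[2.5452, 4.3450]  P^+=[0.7084 0.0290; 0.0290 0.5254]
step 3: x^-=[3.5880, 4.3450]  P^-=[1.0125 0.1471; 0.1471 0.5954]  H_jac=[-0.1368 0.1130]  S=[0.1920]  K=[-0.6350; 0.2456]  nu=[1.1195]  x^+=[2.8771, 4.6200]  P^+=[0.9351 0.1770; 0.1770 0.5839]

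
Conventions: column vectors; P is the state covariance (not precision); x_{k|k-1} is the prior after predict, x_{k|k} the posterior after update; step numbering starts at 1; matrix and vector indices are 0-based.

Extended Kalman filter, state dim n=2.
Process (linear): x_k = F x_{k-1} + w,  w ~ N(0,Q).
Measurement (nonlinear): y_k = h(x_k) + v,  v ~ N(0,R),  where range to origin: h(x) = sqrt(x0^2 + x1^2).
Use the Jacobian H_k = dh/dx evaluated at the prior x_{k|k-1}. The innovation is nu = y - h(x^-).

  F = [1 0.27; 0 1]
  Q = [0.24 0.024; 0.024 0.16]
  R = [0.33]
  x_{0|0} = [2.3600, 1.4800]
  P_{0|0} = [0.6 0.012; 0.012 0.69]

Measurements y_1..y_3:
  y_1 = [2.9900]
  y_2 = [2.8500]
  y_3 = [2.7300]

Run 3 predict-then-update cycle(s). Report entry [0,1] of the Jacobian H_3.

H_jac[0,1] = 0.3669

step 1: x^-=[2.7596, 1.4800]  P^-=[0.8968 0.2223; 0.2223 0.8500]  H_jac=[0.8813 0.4726]  S=[1.4015]  K=[0.6389; 0.4264]  nu=[-0.1414]  x^+=[2.6693, 1.4197]  P^+=[0.3248 -0.1595; -0.1595 0.5952]
step 2: x^-=[3.0526, 1.4197]  P^-=[0.5220 0.0252; 0.0252 0.7552]  H_jac=[0.9067 0.4217]  S=[0.9127]  K=[0.5302; 0.3739]  nu=[-0.5166]  x^+=[2.7787, 1.2265]  P^+=[0.2654 -0.1558; -0.1558 0.6275]
step 3: x^-=[3.1098, 1.2265]  P^-=[0.4670 0.0377; 0.0377 0.7875]  H_jac=[0.9303 0.3669]  S=[0.8659]  K=[0.5177; 0.3742]  nu=[-0.6130]  x^+=[2.7925, 0.9972]  P^+=[0.2350 -0.1301; -0.1301 0.6663]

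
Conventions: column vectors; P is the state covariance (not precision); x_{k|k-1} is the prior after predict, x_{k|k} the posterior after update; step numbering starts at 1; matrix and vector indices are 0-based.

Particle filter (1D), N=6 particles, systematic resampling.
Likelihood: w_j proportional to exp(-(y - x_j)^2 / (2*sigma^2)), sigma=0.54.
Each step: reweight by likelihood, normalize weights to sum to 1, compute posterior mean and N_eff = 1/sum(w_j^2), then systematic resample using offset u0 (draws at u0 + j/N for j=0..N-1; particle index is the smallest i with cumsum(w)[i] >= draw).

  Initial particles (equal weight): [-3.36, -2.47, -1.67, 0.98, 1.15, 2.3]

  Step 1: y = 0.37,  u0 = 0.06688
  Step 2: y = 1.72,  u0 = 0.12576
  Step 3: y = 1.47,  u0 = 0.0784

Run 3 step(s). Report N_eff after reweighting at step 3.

N_eff = 5.9183

step 1: w=[0.0000, 0.0000, 0.0009, 0.5982, 0.3989, 0.0019]  mean=1.0479  Neff=1.9340  idx=[3, 3, 3, 3, 4, 4]
step 2: w=[0.1443, 0.1443, 0.1443, 0.1443, 0.2114, 0.2114]  mean=1.0519  Neff=5.7914  idx=[0, 2, 3, 4, 5, 5]
step 3: w=[0.1471, 0.1471, 0.1471, 0.1863, 0.1863, 0.1863]  mean=1.0750  Neff=5.9183  idx=[0, 1, 2, 3, 4, 5]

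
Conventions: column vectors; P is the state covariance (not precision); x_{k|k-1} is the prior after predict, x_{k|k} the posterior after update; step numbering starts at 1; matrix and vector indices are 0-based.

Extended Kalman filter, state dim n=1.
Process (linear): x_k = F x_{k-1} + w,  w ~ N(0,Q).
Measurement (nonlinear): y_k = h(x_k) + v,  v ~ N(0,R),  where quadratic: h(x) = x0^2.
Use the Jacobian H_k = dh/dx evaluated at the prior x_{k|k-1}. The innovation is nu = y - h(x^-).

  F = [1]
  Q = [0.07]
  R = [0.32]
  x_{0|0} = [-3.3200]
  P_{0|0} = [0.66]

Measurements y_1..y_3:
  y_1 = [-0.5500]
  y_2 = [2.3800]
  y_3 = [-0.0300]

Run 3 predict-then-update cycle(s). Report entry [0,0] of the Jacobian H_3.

H_jac[0,0] = -3.1165

step 1: x^-=[-3.3200]  P^-=[0.7300]  H_jac=[-6.6400]  S=[32.5054]  K=[-0.1491]  nu=[-11.5724]  x^+=[-1.5943]  P^+=[0.0072]
step 2: x^-=[-1.5943]  P^-=[0.0772]  H_jac=[-3.1887]  S=[1.1048]  K=[-0.2228]  nu=[-0.1619]  x^+=[-1.5583]  P^+=[0.0224]
step 3: x^-=[-1.5583]  P^-=[0.0924]  H_jac=[-3.1165]  S=[1.2170]  K=[-0.2365]  nu=[-2.4582]  x^+=[-0.9769]  P^+=[0.0243]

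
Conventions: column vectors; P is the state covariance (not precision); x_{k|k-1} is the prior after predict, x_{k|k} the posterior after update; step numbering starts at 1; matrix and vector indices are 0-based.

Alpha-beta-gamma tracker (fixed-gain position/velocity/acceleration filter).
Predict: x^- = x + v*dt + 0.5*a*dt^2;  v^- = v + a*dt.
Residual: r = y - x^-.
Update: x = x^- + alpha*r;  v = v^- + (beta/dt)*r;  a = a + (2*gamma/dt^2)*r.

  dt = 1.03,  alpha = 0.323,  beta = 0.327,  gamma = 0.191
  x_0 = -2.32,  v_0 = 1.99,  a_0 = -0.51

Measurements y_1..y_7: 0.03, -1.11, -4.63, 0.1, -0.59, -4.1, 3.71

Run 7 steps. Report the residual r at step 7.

step 1: x_pred=-0.5408  r=0.5708  x^+=-0.3565  v^+=1.6459  a^+=-0.3045
step 2: x_pred=1.1773  r=-2.2873  x^+=0.4385  v^+=0.6062  a^+=-1.1281
step 3: x_pred=0.4645  r=-5.0945  x^+=-1.1810  v^+=-2.1731  a^+=-2.9625
step 4: x_pred=-4.9908  r=5.0908  x^+=-3.3465  v^+=-3.6083  a^+=-1.1294
step 5: x_pred=-7.6621  r=7.0721  x^+=-5.3778  v^+=-2.5263  a^+=1.4170
step 6: x_pred=-7.2282  r=3.1282  x^+=-6.2178  v^+=-0.0736  a^+=2.5434
step 7: x_pred=-4.9445  r=8.6545  x^+=-2.1491  v^+=5.2937  a^+=5.6597

resid = 8.6545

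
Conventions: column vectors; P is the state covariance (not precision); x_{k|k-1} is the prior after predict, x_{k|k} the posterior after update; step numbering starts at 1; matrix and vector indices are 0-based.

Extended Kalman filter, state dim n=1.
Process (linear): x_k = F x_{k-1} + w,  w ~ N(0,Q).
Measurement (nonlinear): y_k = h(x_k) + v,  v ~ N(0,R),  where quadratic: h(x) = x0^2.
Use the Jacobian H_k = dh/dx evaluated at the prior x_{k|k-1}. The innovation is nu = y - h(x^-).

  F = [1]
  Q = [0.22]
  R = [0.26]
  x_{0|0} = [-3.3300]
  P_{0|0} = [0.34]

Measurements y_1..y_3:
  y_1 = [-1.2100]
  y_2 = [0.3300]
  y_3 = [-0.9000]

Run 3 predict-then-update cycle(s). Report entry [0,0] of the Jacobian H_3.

H_jac[0,0] = -1.8672

step 1: x^-=[-3.3300]  P^-=[0.5600]  H_jac=[-6.6600]  S=[25.0991]  K=[-0.1486]  nu=[-12.2989]  x^+=[-1.5024]  P^+=[0.0058]
step 2: x^-=[-1.5024]  P^-=[0.2258]  H_jac=[-3.0049]  S=[2.2988]  K=[-0.2952]  nu=[-1.9273]  x^+=[-0.9336]  P^+=[0.0255]
step 3: x^-=[-0.9336]  P^-=[0.2455]  H_jac=[-1.8672]  S=[1.1160]  K=[-0.4108]  nu=[-1.7716]  x^+=[-0.2058]  P^+=[0.0572]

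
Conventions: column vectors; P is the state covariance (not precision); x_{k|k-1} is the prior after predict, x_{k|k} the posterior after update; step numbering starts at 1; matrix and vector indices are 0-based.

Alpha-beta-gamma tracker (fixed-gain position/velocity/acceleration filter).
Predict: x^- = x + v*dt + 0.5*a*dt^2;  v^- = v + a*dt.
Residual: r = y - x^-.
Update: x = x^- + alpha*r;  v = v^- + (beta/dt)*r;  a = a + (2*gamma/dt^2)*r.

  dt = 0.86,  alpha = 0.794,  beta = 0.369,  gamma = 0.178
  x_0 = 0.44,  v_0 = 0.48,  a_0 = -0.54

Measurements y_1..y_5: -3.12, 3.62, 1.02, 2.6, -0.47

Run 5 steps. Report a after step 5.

step 1: x_pred=0.6531  r=-3.7731  x^+=-2.3427  v^+=-1.6033  a^+=-2.3562
step 2: x_pred=-4.5929  r=8.2129  x^+=1.9281  v^+=-0.1057  a^+=1.5971
step 3: x_pred=2.4278  r=-1.4078  x^+=1.3100  v^+=0.6637  a^+=0.9194
step 4: x_pred=2.2208  r=0.3792  x^+=2.5219  v^+=1.6171  a^+=1.1019
step 5: x_pred=4.3201  r=-4.7901  x^+=0.5168  v^+=0.5095  a^+=-1.2037

a_post = -1.2037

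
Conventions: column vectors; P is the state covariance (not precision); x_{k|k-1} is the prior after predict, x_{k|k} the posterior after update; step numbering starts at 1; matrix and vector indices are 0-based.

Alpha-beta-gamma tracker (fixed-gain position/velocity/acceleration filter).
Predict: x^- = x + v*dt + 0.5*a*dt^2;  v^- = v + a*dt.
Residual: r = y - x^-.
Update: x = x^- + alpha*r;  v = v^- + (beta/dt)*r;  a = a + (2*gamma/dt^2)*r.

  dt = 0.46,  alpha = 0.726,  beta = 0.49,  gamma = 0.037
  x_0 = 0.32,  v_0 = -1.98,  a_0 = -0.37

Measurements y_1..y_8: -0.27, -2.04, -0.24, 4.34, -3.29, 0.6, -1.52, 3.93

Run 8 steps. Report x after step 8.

x_post = 2.3264

step 1: x_pred=-0.6299  r=0.3599  x^+=-0.3686  v^+=-1.7668  a^+=-0.2441
step 2: x_pred=-1.2072  r=-0.8328  x^+=-1.8118  v^+=-2.7662  a^+=-0.5354
step 3: x_pred=-3.1409  r=2.9009  x^+=-1.0348  v^+=0.0776  a^+=0.4791
step 4: x_pred=-0.9485  r=5.2885  x^+=2.8910  v^+=5.9314  a^+=2.3286
step 5: x_pred=5.8658  r=-9.1558  x^+=-0.7813  v^+=-2.7504  a^+=-0.8733
step 6: x_pred=-2.1389  r=2.7389  x^+=-0.1505  v^+=-0.2346  a^+=0.0845
step 7: x_pred=-0.2494  r=-1.2706  x^+=-1.1719  v^+=-1.5492  a^+=-0.3598
step 8: x_pred=-1.9225  r=5.8525  x^+=2.3264  v^+=4.5196  a^+=1.6869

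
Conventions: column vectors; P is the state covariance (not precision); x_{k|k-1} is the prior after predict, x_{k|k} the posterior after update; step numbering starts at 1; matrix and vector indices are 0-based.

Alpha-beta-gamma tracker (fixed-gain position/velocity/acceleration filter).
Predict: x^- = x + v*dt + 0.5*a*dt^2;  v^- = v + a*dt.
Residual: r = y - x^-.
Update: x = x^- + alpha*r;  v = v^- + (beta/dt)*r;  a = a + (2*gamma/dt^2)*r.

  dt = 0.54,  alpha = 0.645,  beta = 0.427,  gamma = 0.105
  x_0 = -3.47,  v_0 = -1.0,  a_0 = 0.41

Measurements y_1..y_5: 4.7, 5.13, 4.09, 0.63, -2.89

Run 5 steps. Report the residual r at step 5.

step 1: x_pred=-3.9502  r=8.6502  x^+=1.6292  v^+=6.0615  a^+=6.6396
step 2: x_pred=5.8704  r=-0.7404  x^+=5.3929  v^+=9.0614  a^+=6.1064
step 3: x_pred=11.1763  r=-7.0863  x^+=6.6056  v^+=6.7554  a^+=1.0031
step 4: x_pred=10.3998  r=-9.7698  x^+=4.0983  v^+=-0.4283  a^+=-6.0328
step 5: x_pred=2.9874  r=-5.8774  x^+=-0.8035  v^+=-8.3335  a^+=-10.2655

resid = -5.8774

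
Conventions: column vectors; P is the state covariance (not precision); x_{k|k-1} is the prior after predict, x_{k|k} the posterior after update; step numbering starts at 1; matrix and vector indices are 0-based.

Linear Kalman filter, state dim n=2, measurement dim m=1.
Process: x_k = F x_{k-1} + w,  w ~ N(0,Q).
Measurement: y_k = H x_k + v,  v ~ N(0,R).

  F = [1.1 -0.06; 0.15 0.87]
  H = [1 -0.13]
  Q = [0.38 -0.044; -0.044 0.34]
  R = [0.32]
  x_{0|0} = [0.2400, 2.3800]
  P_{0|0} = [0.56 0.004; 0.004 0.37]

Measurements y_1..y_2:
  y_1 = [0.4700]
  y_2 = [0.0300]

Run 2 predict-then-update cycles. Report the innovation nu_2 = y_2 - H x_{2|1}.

innov = [-0.2539]

step 1: x^-=[0.1212, 2.1066]  P^-=[1.0584 0.0329; 0.0329 0.6337]  S=[1.3806]  K=[0.7635; -0.0359]  nu=[0.6227]  x^+=[0.5966, 2.0843]  P^+=[0.2535 0.0707; 0.0707 0.6319]
step 2: x^-=[0.5312, 1.9028]  P^-=[0.6797 0.0318; 0.0318 0.8425]  S=[1.0057]  K=[0.6718; -0.0772]  nu=[-0.2539]  x^+=[0.3607, 1.9224]  P^+=[0.2259 0.0840; 0.0840 0.8365]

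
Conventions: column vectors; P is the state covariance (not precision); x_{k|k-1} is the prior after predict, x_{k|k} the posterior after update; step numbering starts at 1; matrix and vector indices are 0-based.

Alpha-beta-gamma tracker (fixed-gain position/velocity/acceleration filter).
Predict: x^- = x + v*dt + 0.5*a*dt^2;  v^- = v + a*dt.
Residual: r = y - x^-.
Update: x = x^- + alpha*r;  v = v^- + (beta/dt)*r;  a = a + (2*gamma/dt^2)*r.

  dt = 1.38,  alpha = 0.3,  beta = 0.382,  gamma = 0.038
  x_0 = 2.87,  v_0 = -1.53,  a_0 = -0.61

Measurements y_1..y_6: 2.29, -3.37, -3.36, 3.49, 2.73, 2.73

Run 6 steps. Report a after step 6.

a_post = 0.4696

step 1: x_pred=0.1778  r=2.1122  x^+=0.8114  v^+=-1.7871  a^+=-0.5257
step 2: x_pred=-2.1554  r=-1.2146  x^+=-2.5197  v^+=-2.8488  a^+=-0.5742
step 3: x_pred=-6.9978  r=3.6378  x^+=-5.9065  v^+=-2.6342  a^+=-0.4290
step 4: x_pred=-9.9502  r=13.4402  x^+=-5.9181  v^+=0.4942  a^+=0.1074
step 5: x_pred=-5.1339  r=7.8639  x^+=-2.7747  v^+=2.8192  a^+=0.4212
step 6: x_pred=1.5168  r=1.2132  x^+=1.8807  v^+=3.7362  a^+=0.4696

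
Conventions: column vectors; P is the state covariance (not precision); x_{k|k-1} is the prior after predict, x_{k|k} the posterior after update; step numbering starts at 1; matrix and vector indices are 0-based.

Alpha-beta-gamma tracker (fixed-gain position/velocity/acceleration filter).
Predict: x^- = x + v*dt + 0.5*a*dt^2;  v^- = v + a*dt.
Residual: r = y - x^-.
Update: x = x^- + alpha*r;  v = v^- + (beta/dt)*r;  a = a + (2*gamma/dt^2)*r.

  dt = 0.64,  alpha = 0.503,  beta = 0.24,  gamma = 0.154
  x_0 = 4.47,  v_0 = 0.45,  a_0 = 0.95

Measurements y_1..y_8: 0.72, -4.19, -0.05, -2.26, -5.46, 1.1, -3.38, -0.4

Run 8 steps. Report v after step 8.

v_post = 12.1572

step 1: x_pred=4.9526  r=-4.2326  x^+=2.8236  v^+=-0.5292  a^+=-2.2327
step 2: x_pred=2.0276  r=-6.2176  x^+=-1.0998  v^+=-4.2897  a^+=-6.9081
step 3: x_pred=-5.2600  r=5.2100  x^+=-2.6394  v^+=-6.7571  a^+=-2.9903
step 4: x_pred=-7.5764  r=5.3164  x^+=-4.9022  v^+=-6.6773  a^+=1.0073
step 5: x_pred=-8.9694  r=3.5094  x^+=-7.2042  v^+=-4.7166  a^+=3.6462
step 6: x_pred=-9.4761  r=10.5761  x^+=-4.1563  v^+=1.5830  a^+=11.5989
step 7: x_pred=-0.7677  r=-2.6123  x^+=-2.0817  v^+=8.0267  a^+=9.6346
step 8: x_pred=5.0286  r=-5.4286  x^+=2.2980  v^+=12.1572  a^+=5.5526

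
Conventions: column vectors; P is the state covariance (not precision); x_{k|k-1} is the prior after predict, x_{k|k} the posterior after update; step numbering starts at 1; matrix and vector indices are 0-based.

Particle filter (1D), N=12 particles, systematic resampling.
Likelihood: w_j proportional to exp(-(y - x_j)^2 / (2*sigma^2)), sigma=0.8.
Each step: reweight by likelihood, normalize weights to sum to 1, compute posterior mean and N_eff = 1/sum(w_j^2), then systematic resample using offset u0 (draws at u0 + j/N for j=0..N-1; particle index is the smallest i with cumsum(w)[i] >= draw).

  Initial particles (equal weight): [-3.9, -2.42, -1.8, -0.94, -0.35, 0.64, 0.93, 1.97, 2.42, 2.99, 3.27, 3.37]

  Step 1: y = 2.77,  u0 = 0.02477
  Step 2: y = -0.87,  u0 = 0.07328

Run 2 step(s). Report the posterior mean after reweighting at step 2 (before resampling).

post_mean = 2.0438

step 1: w=[0.0000, 0.0000, 0.0000, 0.0000, 0.0001, 0.0070, 0.0171, 0.1459, 0.2187, 0.2317, 0.1979, 0.1816]  mean=2.7890  Neff=5.1205  idx=[7, 7, 8, 8, 8, 9, 9, 9, 10, 10, 11, 11]
step 2: w=[0.4229, 0.4229, 0.0490, 0.0490, 0.0490, 0.0020, 0.0020, 0.0020, 0.0004, 0.0004, 0.0002, 0.0002]  mean=2.0438  Neff=2.7404  idx=[0, 0, 0, 0, 0, 1, 1, 1, 1, 1, 3, 4]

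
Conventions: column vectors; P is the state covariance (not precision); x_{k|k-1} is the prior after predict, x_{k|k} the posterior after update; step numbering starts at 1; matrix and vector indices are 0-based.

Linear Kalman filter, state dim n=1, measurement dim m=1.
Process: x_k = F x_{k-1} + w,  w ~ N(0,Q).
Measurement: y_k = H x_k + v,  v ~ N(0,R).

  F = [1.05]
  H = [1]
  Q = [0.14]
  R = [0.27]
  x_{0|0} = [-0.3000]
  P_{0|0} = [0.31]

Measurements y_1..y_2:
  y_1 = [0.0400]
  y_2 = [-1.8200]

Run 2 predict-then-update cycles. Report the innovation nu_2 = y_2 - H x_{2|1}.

innov = [-1.7281]

step 1: x^-=[-0.3150]  P^-=[0.4818]  S=[0.7518]  K=[0.6408]  nu=[0.3550]  x^+=[-0.0875]  P^+=[0.1730]
step 2: x^-=[-0.0919]  P^-=[0.3308]  S=[0.6008]  K=[0.5506]  nu=[-1.7281]  x^+=[-1.0433]  P^+=[0.1487]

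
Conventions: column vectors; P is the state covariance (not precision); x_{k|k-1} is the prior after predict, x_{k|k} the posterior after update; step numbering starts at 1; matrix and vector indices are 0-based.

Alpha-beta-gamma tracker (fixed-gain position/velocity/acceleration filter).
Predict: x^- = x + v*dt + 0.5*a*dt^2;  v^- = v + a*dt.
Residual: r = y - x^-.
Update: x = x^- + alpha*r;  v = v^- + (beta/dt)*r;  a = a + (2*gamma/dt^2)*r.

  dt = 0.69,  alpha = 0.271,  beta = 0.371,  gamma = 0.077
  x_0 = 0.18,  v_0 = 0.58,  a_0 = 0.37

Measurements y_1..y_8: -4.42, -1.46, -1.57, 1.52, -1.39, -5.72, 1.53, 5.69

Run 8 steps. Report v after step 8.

v_post = 4.3123

step 1: x_pred=0.6683  r=-5.0883  x^+=-0.7106  v^+=-1.9006  a^+=-1.2759
step 2: x_pred=-2.3258  r=0.8658  x^+=-2.0911  v^+=-2.3154  a^+=-0.9958
step 3: x_pred=-3.9258  r=2.3558  x^+=-3.2874  v^+=-1.7358  a^+=-0.2338
step 4: x_pred=-4.5408  r=6.0608  x^+=-2.8983  v^+=1.3616  a^+=1.7266
step 5: x_pred=-1.5478  r=0.1578  x^+=-1.5050  v^+=2.6378  a^+=1.7777
step 6: x_pred=0.7382  r=-6.4582  x^+=-1.0119  v^+=0.3919  a^+=-0.3113
step 7: x_pred=-0.8156  r=2.3456  x^+=-0.1800  v^+=1.4383  a^+=0.4474
step 8: x_pred=0.9190  r=4.7710  x^+=2.2119  v^+=4.3123  a^+=1.9906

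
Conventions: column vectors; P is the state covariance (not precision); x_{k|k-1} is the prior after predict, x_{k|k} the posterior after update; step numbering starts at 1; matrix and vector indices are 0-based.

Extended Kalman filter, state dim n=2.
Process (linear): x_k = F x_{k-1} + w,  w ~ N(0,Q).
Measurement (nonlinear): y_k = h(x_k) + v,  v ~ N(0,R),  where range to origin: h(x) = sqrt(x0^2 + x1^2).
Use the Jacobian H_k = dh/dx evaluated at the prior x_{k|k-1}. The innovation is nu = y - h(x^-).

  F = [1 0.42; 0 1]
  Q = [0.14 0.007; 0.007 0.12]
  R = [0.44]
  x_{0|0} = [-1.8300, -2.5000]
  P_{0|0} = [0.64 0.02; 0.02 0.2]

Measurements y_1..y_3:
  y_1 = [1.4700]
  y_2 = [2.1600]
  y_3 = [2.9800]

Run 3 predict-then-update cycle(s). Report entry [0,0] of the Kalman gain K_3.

step 1: x^-=[-2.8800, -2.5000]  P^-=[0.8321 0.1110; 0.1110 0.3200]  H_jac=[-0.7552 -0.6555]  S=[1.1619]  K=[-0.6034; -0.2527]  nu=[-2.3437]  x^+=[-1.4658, -1.9078]  P^+=[0.4090 -0.0662; -0.0662 0.2458]
step 2: x^-=[-2.2670, -1.9078]  P^-=[0.5368 0.0441; 0.0441 0.3658]  H_jac=[-0.7651 -0.6439]  S=[0.9493]  K=[-0.4625; -0.2836]  nu=[-0.8030]  x^+=[-1.8956, -1.6800]  P^+=[0.3337 -0.0805; -0.0805 0.2894]
step 3: x^-=[-2.6013, -1.6800]  P^-=[0.4572 0.0481; 0.0481 0.4094]  H_jac=[-0.8400 -0.5425]  S=[0.9270]  K=[-0.4424; -0.2832]  nu=[-0.1166]  x^+=[-2.5497, -1.6470]  P^+=[0.2757 -0.0681; -0.0681 0.3351]

K[0,0] = -0.4424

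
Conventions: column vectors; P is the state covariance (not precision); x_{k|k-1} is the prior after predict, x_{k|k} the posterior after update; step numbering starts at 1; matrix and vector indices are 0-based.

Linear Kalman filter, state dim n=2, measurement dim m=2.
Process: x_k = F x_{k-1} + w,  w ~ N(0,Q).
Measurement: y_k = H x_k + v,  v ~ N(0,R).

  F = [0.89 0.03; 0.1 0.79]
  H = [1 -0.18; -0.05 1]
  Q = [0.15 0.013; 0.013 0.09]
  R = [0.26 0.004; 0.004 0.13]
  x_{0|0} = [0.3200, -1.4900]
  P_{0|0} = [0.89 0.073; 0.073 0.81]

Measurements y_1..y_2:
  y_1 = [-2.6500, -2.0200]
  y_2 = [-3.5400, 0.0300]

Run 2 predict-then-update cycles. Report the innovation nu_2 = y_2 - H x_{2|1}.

innov = [-1.7907, 1.7133]

step 1: x^-=[0.2401, -1.1451]  P^-=[0.8596 0.1630; 0.1630 0.6160]  S=[1.0809 0.0146; 0.0146 0.7318]  K=[0.7661 0.1487; 0.0370 0.8298]  nu=[-3.0962, -0.8629]  x^+=[-2.2603, -1.9757]  P^+=[0.2057 0.0327; 0.0327 0.1097]
step 2: x^-=[-2.0709, -1.7868]  P^-=[0.3148 0.0570; 0.0570 0.1657]  S=[0.5596 0.0159; 0.0159 0.2907]  K=[0.5409 0.1122; 0.0326 0.5582]  nu=[-1.7907, 1.7133]  x^+=[-2.8474, -0.8890]  P^+=[0.1454 0.0240; 0.0240 0.0739]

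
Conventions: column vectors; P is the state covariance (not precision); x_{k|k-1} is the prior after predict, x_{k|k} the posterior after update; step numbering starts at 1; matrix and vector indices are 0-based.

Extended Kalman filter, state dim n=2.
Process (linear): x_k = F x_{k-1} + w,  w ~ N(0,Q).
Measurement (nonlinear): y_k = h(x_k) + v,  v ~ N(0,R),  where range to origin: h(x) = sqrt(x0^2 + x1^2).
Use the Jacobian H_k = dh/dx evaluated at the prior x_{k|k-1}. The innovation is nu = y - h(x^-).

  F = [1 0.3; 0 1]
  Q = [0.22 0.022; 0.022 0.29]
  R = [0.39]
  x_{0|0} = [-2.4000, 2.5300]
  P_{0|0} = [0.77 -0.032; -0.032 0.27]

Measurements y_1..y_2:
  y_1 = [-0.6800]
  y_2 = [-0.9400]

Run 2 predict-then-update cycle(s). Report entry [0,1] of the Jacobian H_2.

H_jac[0,1] = 0.9218

step 1: x^-=[-1.6410, 2.5300]  P^-=[0.9951 0.0710; 0.0710 0.5600]  H_jac=[-0.5442 0.8390]  S=[1.0140]  K=[-0.4753; 0.4252]  nu=[-3.6956]  x^+=[0.1154, 0.9585]  P^+=[0.7660 0.2759; 0.2759 0.3766]
step 2: x^-=[0.4030, 0.9585]  P^-=[1.1855 0.4109; 0.4109 0.6666]  H_jac=[0.3876 0.9218]  S=[1.4282]  K=[0.5869; 0.5418]  nu=[-1.9798]  x^+=[-0.7590, -0.1141]  P^+=[0.6935 -0.0432; -0.0432 0.2474]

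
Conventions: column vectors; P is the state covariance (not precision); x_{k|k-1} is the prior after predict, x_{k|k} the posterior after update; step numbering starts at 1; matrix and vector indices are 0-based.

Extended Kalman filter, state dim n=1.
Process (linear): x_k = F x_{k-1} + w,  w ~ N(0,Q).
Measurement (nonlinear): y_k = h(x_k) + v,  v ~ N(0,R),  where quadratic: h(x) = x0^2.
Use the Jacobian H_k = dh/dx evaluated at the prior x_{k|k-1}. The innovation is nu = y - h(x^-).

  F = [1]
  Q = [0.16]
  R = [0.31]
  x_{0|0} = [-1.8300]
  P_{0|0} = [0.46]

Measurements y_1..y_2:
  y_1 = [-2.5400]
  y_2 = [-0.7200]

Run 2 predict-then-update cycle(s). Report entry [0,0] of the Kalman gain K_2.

K[0,0] = -0.2773

step 1: x^-=[-1.8300]  P^-=[0.6200]  H_jac=[-3.6600]  S=[8.6153]  K=[-0.2634]  nu=[-5.8889]  x^+=[-0.2789]  P^+=[0.0223]
step 2: x^-=[-0.2789]  P^-=[0.1823]  H_jac=[-0.5578]  S=[0.3667]  K=[-0.2773]  nu=[-0.7978]  x^+=[-0.0577]  P^+=[0.1541]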